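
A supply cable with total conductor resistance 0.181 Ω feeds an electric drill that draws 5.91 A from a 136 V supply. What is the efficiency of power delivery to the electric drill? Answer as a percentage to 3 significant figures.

The supply cable carries the full 5.91 A.
P_line = I² R_line = (5.910)² × 0.181 = 6.322 W
P_source = V I = 136 × 5.910 = 803.8 W; P_load = 797.4 W
η = P_load / P_source = 797.4 / 803.8 = 0.9921

99.2 %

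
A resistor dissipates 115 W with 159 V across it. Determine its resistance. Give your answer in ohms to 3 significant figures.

Rearranging the power relation for the two known quantities gives R = V² / P.
R = (159)² / 115 = 219.8 Ω

220 Ω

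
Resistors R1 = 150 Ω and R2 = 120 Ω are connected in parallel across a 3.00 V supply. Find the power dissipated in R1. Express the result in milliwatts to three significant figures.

60.0 mW

Parallel branches share the same voltage; P = V²/R gives the branch power in one step.
P_R1 = V² / R1 = (3.00)² / 150 Ω = 0.06000 W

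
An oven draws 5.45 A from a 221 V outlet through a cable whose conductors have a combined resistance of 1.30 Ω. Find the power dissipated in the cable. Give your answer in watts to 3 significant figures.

The cable is a series resistance carrying the load current; its dissipation is I²R_line.
The cable carries the full 5.45 A.
P_line = I² R_line = (5.450)² × 1.30 = 38.61 W

38.6 W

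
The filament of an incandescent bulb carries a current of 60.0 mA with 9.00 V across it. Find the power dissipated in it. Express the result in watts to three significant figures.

Since both terminal voltage and current are stated, P = V I gives the power in one step.
P = 9.00 V × 0.06000 A = 0.5400 W

0.540 W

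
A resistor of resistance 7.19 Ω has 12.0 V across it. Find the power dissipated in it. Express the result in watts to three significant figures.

Voltage and resistance are given, so P = V²/R is the one-step route.
P = (12.0 V)² / 7.19 Ω = 20.03 W

20.0 W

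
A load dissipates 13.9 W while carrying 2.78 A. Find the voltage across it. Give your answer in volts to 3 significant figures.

From P = V I = I²R = V²/R, with the two given quantities we get V = P / I.
V = 13.9 / 2.780 = 5.000 V

5.00 V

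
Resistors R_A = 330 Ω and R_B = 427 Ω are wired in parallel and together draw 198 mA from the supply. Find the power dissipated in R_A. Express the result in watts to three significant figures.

4.12 W

Only the total current is stated, so first find the parallel equivalent to get the voltage across the combination.
1/R_eq = 1/330 + 1/427 ⇒ R_eq = 186.1 Ω
V = I_total × R_eq = 0.1980 × 186.1 = 36.86 V
P_R_A = V² / R_A = (36.86)² / 330 = 4.116 W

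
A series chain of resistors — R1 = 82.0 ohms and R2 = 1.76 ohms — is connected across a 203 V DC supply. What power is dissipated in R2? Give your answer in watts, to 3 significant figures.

10.3 W

Since the resistors are in series they all carry the loop current I = V/R_total; the power in any one is I²R.
R_total = 82.0 + 1.76 = 83.76 Ω
I = V / R_total = 203 / 83.76 = 2.424 A
P_R2 = I² × R2 = (2.424)² × 1.76 = 10.34 W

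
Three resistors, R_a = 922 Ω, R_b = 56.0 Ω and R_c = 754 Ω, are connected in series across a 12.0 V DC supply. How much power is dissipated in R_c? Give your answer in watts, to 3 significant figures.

0.0362 W

Since the resistors are in series they all carry the loop current I = V/R_total; the power in any one is I²R.
R_total = 922 + 56.0 + 754 = 1732 Ω
I = V / R_total = 12.0 / 1732 = 0.006928 A
P_R_c = I² × R_c = (0.006928)² × 754 = 0.03619 W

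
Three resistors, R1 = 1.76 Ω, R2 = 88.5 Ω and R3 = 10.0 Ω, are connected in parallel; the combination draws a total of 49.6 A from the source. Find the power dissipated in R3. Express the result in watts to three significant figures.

The branches share the same voltage, but only the total current is given — find V from the equivalent resistance first.
1/R_eq = 1/1.76 + 1/88.5 + 1/10.0 ⇒ R_eq = 1.472 Ω
V = I_total × R_eq = 49.60 × 1.472 = 73.00 V
P_R3 = V² / R3 = (73.00)² / 10.0 = 532.9 W

533 W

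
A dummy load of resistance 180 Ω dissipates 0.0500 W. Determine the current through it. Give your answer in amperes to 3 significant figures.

0.0167 A

From P = V I = I²R = V²/R, with the two given quantities we get I = √(P / R).
I = √(0.0500 / 180) = 0.01667 A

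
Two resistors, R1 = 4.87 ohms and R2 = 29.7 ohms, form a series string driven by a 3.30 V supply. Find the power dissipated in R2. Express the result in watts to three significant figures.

Since the resistors are in series they all carry the loop current I = V/R_total; the power in any one is I²R.
R_total = 4.87 + 29.7 = 34.57 Ω
I = V / R_total = 3.30 / 34.57 = 0.09546 A
P_R2 = I² × R2 = (0.09546)² × 29.7 = 0.2706 W

0.271 W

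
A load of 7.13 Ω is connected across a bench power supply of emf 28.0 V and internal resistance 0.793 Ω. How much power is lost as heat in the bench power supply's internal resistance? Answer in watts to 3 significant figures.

The internal resistance carries the same current as the load; P_int = I²r.
I = ε / (r + R) = 28.0 / (0.793 + 7.13) = 3.534 A
P_int = I² r = (3.534)² × 0.793 = 9.904 W

9.90 W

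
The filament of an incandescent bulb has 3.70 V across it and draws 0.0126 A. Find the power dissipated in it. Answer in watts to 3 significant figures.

0.0466 W

V and I are known directly — P = V I, no intermediate step needed.
P = 3.70 V × 0.01260 A = 0.04662 W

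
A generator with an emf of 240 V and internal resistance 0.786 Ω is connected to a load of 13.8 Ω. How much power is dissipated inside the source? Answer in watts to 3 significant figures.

213 W

r is in series with the load, so it carries the full circuit current — the loss in it is I²r.
I = ε / (r + R) = 240 / (0.786 + 13.8) = 16.45 A
P_int = I² r = (16.45)² × 0.786 = 212.8 W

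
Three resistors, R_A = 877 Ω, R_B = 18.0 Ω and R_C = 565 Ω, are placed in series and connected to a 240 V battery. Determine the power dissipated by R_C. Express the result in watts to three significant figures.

15.3 W

The current is common to all series resistors; compute it, then apply P = I²R for the target.
R_total = 877 + 18.0 + 565 = 1460 Ω
I = V / R_total = 240 / 1460 = 0.1644 A
P_R_C = I² × R_C = (0.1644)² × 565 = 15.27 W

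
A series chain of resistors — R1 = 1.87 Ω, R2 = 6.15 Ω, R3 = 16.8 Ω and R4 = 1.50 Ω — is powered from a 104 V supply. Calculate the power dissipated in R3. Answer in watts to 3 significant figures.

Every series element carries the same I. Get I from the total resistance, then P = I² × R3.
R_total = 1.87 + 6.15 + 16.8 + 1.50 = 26.32 Ω
I = V / R_total = 104 / 26.32 = 3.951 A
P_R3 = I² × R3 = (3.951)² × 16.8 = 262.3 W

262 W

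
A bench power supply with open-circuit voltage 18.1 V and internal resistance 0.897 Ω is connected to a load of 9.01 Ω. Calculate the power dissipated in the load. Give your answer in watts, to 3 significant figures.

30.1 W

The internal resistance and the load are in series, so the same I flows through both; get I from ε/(r+R), then I²R for the load.
I = ε / (r + R) = 18.1 / (0.897 + 9.01) = 1.827 A
P_load = I² R = (1.827)² × 9.01 = 30.07 W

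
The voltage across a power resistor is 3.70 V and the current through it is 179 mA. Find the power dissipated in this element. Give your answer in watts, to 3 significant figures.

0.662 W

Both the voltage across and the current through the element are known, so P = V I applies directly.
P = 3.70 V × 0.1790 A = 0.6623 W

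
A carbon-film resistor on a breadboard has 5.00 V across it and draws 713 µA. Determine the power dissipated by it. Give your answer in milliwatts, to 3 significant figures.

3.56 mW

Both the voltage across and the current through the element are known, so P = V I applies directly.
P = 5.00 V × 0.0007130 A = 0.003565 W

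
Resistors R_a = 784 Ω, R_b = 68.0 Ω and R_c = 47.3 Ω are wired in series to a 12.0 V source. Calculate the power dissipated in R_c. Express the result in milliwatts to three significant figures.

8.42 mW

In a series string the same current flows through every resistor — find that current, then P = I²R for the one we want.
R_total = 784 + 68.0 + 47.3 = 899.3 Ω
I = V / R_total = 12.0 / 899.3 = 0.01334 A
P_R_c = I² × R_c = (0.01334)² × 47.3 = 0.008422 W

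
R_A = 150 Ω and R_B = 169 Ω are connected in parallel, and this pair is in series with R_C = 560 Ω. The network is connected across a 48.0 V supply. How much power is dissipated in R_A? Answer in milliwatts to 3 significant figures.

Reduce the parallel combination to a single R_p; the circuit then becomes R_p in series with the remaining resistor.
R_p = (150×169)/(150+169) = 79.47 Ω
R_total = R_p + 560 = 79.47 + 560 = 639.5 Ω
I = V / R_total = 48.0 / 639.5 = 0.07506 A
Voltage across the parallel pair: V_p = I × R_p = 0.07506 × 79.47 = 5.965 V
R_A has V_p across it, so P = V_p²/R_A.
P_R_A = (5.965)² / 150 = 0.2372 W

237 mW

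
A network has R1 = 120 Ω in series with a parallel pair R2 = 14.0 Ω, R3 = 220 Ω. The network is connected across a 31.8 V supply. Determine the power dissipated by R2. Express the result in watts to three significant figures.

0.706 W

Replace R2 and R3 with their parallel equivalent so the circuit becomes R1 in series with R_p.
R_p = (14.0×220)/(14.0+220) = 13.16 Ω
R_total = 120 + 13.16 = 133.2 Ω
I = V / R_total = 31.8 / 133.2 = 0.2388 A
Voltage across the parallel pair: V_p = I × R_p = 0.2388 × 13.16 = 3.143 V
R2 is across V_p, so use P = V²/R for that branch.
P_R2 = (3.143)² / 14.0 = 0.7057 W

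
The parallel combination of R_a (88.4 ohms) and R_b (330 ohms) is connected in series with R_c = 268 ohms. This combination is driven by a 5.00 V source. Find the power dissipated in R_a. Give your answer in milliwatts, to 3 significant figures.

Reduce the parallel combination to a single R_p; the circuit then becomes R_p in series with the remaining resistor.
R_p = (88.4×330)/(88.4+330) = 69.72 Ω
R_total = R_p + 268 = 69.72 + 268 = 337.7 Ω
I = V / R_total = 5.00 / 337.7 = 0.01481 A
Voltage across the parallel pair: V_p = I × R_p = 0.01481 × 69.72 = 1.032 V
R_a has V_p across it, so P = V_p²/R_a.
P_R_a = (1.032)² / 88.4 = 0.01205 W

12.1 mW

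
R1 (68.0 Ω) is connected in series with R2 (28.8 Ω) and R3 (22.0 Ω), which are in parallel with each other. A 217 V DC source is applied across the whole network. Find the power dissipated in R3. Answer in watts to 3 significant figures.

Replace R2 and R3 with their parallel equivalent so the circuit becomes R1 in series with R_p.
R_p = (28.8×22.0)/(28.8+22.0) = 12.47 Ω
R_total = 68.0 + 12.47 = 80.47 Ω
I = V / R_total = 217 / 80.47 = 2.697 A
Voltage across the parallel pair: V_p = I × R_p = 2.697 × 12.47 = 33.63 V
R3 is across V_p, so use P = V²/R for that branch.
P_R3 = (33.63)² / 22.0 = 51.42 W

51.4 W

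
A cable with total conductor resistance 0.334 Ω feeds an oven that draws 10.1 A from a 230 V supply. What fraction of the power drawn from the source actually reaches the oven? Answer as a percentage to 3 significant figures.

The cable carries the full 10.1 A.
P_line = I² R_line = (10.10)² × 0.334 = 34.07 W
P_source = V I = 230 × 10.10 = 2323 W; P_load = 2289 W
η = P_load / P_source = 2289 / 2323 = 0.9853

98.5 %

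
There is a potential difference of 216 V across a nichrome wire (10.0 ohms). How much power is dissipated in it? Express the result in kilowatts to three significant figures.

4.67 kW

V and R are stated; P = V²/R avoids computing the current.
P = (216 V)² / 10.0 Ω = 4666 W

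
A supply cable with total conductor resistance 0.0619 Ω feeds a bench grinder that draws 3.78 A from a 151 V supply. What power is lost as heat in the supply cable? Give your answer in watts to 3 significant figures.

The supply cable is a series resistance carrying the load current; its dissipation is I²R_line.
The supply cable carries the full 3.78 A.
P_line = I² R_line = (3.780)² × 0.0619 = 0.8845 W

0.884 W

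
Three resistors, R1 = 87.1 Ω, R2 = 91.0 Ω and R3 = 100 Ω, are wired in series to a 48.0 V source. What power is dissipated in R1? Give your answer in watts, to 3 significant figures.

2.59 W

In a series string the same current flows through every resistor — find that current, then P = I²R for the one we want.
R_total = 87.1 + 91.0 + 100 = 278.1 Ω
I = V / R_total = 48.0 / 278.1 = 0.1726 A
P_R1 = I² × R1 = (0.1726)² × 87.1 = 2.595 W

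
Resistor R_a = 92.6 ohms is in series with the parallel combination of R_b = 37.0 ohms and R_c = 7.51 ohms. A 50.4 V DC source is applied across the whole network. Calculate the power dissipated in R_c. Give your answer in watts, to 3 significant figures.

First combine the parallel branches into one equivalent R_p, then R_a + R_p is a series pair.
R_p = (37.0×7.51)/(37.0+7.51) = 6.243 Ω
R_total = 92.6 + 6.243 = 98.84 Ω
I = V / R_total = 50.4 / 98.84 = 0.5099 A
Voltage across the parallel pair: V_p = I × R_p = 0.5099 × 6.243 = 3.183 V
R_c is across V_p, so use P = V²/R for that branch.
P_R_c = (3.183)² / 7.51 = 1.349 W

1.35 W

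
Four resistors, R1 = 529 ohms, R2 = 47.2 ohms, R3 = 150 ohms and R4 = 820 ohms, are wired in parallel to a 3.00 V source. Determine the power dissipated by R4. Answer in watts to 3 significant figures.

0.0110 W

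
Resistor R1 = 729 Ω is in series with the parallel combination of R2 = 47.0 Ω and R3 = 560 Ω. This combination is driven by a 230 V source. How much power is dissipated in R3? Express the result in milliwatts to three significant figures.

298 mW

First combine the parallel branches into one equivalent R_p, then R1 + R_p is a series pair.
R_p = (47.0×560)/(47.0+560) = 43.36 Ω
R_total = 729 + 43.36 = 772.4 Ω
I = V / R_total = 230 / 772.4 = 0.2978 A
Voltage across the parallel pair: V_p = I × R_p = 0.2978 × 43.36 = 12.91 V
With V_p across R3, its power is V_p²/R3.
P_R3 = (12.91)² / 560 = 0.2977 W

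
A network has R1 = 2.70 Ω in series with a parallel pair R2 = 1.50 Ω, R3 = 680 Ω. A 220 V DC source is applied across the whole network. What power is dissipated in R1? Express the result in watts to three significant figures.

First combine the parallel branches into one equivalent R_p, then R1 + R_p is a series pair.
R_p = (1.50×680)/(1.50+680) = 1.497 Ω
R_total = 2.70 + 1.497 = 4.197 Ω
I = V / R_total = 220 / 4.197 = 52.42 A
The full supply current passes through R1: P = I²R.
P_R1 = (52.42)² × 2.70 = 7420 W

7420 W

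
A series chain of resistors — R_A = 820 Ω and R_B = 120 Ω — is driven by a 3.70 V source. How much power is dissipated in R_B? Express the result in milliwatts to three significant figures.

1.86 mW

Since the resistors are in series they all carry the loop current I = V/R_total; the power in any one is I²R.
R_total = 820 + 120 = 940.0 Ω
I = V / R_total = 3.70 / 940.0 = 0.003936 A
P_R_B = I² × R_B = (0.003936)² × 120 = 0.001859 W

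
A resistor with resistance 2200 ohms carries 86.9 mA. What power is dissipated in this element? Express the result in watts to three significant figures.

16.6 W

Current and resistance are given, so P = I²R is the direct form.
P = (0.08690 A)² × 2200 Ω = 16.61 W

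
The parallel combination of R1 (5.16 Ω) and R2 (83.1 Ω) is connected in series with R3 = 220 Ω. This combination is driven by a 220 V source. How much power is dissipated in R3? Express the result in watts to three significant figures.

Reduce the parallel combination to a single R_p; the circuit then becomes R_p in series with the remaining resistor.
R_p = (5.16×83.1)/(5.16+83.1) = 4.858 Ω
R_total = R_p + 220 = 4.858 + 220 = 224.9 Ω
I = V / R_total = 220 / 224.9 = 0.9784 A
All the supply current flows through R3; use P = I²R3.
P_R3 = (0.9784)² × 220 = 210.6 W

211 W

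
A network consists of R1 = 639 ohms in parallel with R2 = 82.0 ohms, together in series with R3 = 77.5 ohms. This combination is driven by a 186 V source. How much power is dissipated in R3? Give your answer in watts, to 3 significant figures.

Reduce the parallel combination to a single R_p; the circuit then becomes R_p in series with the remaining resistor.
R_p = (639×82.0)/(639+82.0) = 72.67 Ω
R_total = R_p + 77.5 = 72.67 + 77.5 = 150.2 Ω
I = V / R_total = 186 / 150.2 = 1.239 A
R3 carries the full series current, so P = I²R.
P_R3 = (1.239)² × 77.5 = 118.9 W

119 W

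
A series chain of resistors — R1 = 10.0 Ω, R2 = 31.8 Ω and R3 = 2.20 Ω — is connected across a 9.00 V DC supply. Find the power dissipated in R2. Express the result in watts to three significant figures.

In a series string the same current flows through every resistor — find that current, then P = I²R for the one we want.
R_total = 10.0 + 31.8 + 2.20 = 44.00 Ω
I = V / R_total = 9.00 / 44.00 = 0.2045 A
P_R2 = I² × R2 = (0.2045)² × 31.8 = 1.330 W

1.33 W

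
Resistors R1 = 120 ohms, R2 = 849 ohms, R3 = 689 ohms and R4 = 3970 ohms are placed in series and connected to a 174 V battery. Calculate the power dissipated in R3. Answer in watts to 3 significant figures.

0.659 W

In a series string the same current flows through every resistor — find that current, then P = I²R for the one we want.
R_total = 120 + 849 + 689 + 3970 = 5628 Ω
I = V / R_total = 174 / 5628 = 0.03092 A
P_R3 = I² × R3 = (0.03092)² × 689 = 0.6586 W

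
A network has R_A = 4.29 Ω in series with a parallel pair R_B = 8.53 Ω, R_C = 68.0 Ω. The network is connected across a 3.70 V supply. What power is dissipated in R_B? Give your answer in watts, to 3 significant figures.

Replace R_B and R_C with their parallel equivalent so the circuit becomes R_A in series with R_p.
R_p = (8.53×68.0)/(8.53+68.0) = 7.579 Ω
R_total = 4.29 + 7.579 = 11.87 Ω
I = V / R_total = 3.70 / 11.87 = 0.3117 A
Voltage across the parallel pair: V_p = I × R_p = 0.3117 × 7.579 = 2.363 V
With V_p across R_B, its power is V_p²/R_B.
P_R_B = (2.363)² / 8.53 = 0.6544 W

0.654 W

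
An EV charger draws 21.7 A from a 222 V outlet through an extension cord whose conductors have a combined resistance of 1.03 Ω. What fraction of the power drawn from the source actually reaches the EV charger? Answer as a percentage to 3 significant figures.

The extension cord carries the full 21.7 A.
P_line = I² R_line = (21.70)² × 1.03 = 485.0 W
P_source = V I = 222 × 21.70 = 4817 W; P_load = 4332 W
η = P_load / P_source = 4332 / 4817 = 0.8993

89.9 %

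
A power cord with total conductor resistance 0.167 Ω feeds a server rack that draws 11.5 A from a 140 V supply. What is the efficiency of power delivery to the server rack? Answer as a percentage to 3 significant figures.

The power cord carries the full 11.5 A.
P_line = I² R_line = (11.50)² × 0.167 = 22.09 W
P_source = V I = 140 × 11.50 = 1610 W; P_load = 1588 W
η = P_load / P_source = 1588 / 1610 = 0.9863

98.6 %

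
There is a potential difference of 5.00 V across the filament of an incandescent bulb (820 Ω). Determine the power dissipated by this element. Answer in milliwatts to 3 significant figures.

30.5 mW

We know the drop across the element and its resistance — P = V²/R, one step.
P = (5.00 V)² / 820 Ω = 0.03049 W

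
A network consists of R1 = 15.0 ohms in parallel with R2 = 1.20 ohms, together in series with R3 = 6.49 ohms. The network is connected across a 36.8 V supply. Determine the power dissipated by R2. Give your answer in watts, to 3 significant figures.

First find R_p for the parallel pair, then treat R_p + R3 as a series loop.
R_p = (15.0×1.20)/(15.0+1.20) = 1.111 Ω
R_total = R_p + 6.49 = 1.111 + 6.49 = 7.601 Ω
I = V / R_total = 36.8 / 7.601 = 4.841 A
Voltage across the parallel pair: V_p = I × R_p = 4.841 × 1.111 = 5.379 V
R2 sits across V_p; its power is V_p²/R.
P_R2 = (5.379)² / 1.20 = 24.11 W

24.1 W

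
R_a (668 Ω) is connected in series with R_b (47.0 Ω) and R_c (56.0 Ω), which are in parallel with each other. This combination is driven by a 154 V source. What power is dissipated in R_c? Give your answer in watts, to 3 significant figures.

0.575 W

Reduce the parallel pair to R_p first; the network is then a simple series string.
R_p = (47.0×56.0)/(47.0+56.0) = 25.55 Ω
R_total = 668 + 25.55 = 693.6 Ω
I = V / R_total = 154 / 693.6 = 0.2220 A
Voltage across the parallel pair: V_p = I × R_p = 0.2220 × 25.55 = 5.674 V
R_c is across V_p, so use P = V²/R for that branch.
P_R_c = (5.674)² / 56.0 = 0.5749 W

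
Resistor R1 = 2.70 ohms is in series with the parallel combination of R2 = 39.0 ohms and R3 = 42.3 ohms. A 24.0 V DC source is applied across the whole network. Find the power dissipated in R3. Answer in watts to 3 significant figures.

10.6 W

Replace R2 and R3 with their parallel equivalent so the circuit becomes R1 in series with R_p.
R_p = (39.0×42.3)/(39.0+42.3) = 20.29 Ω
R_total = 2.70 + 20.29 = 22.99 Ω
I = V / R_total = 24.0 / 22.99 = 1.044 A
Voltage across the parallel pair: V_p = I × R_p = 1.044 × 20.29 = 21.18 V
R3 sees V_p directly, so P = V_p² / R3.
P_R3 = (21.18)² / 42.3 = 10.61 W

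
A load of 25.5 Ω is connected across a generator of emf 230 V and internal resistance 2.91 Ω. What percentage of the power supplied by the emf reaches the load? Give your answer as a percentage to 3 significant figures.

η = P_load/(P_load+P_int) = I²R/(I²R+I²r) = R/(R+r) — the I² cancels for series elements.
η = R / (R + r) = 25.5 / (25.5 + 2.91) = 0.8976

89.8 %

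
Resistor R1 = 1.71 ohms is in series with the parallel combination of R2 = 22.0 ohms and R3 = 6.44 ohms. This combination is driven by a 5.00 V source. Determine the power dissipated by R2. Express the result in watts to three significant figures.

0.630 W

Reduce the parallel pair to R_p first; the network is then a simple series string.
R_p = (22.0×6.44)/(22.0+6.44) = 4.982 Ω
R_total = 1.71 + 4.982 = 6.692 Ω
I = V / R_total = 5.00 / 6.692 = 0.7472 A
Voltage across the parallel pair: V_p = I × R_p = 0.7472 × 4.982 = 3.722 V
R2 is across V_p, so use P = V²/R for that branch.
P_R2 = (3.722)² / 22.0 = 0.6298 W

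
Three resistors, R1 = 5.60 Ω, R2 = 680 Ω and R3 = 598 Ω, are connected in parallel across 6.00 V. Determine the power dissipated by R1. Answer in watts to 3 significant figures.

Each parallel branch sees the full supply voltage, so P = V²/R applies directly to the target branch.
P_R1 = V² / R1 = (6.00)² / 5.60 Ω = 6.429 W

6.43 W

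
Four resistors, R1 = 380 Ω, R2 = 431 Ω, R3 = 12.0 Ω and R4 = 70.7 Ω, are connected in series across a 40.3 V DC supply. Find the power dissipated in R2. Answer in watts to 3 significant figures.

Since the resistors are in series they all carry the loop current I = V/R_total; the power in any one is I²R.
R_total = 380 + 431 + 12.0 + 70.7 = 893.7 Ω
I = V / R_total = 40.3 / 893.7 = 0.04509 A
P_R2 = I² × R2 = (0.04509)² × 431 = 0.8764 W

0.876 W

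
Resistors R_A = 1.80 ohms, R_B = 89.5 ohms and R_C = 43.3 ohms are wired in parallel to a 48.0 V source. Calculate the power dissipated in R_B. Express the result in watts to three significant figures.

25.7 W

Every branch has 48.0 V across it, so for R_B the power is simply V²/R.
P_R_B = V² / R_B = (48.0)² / 89.5 Ω = 25.74 W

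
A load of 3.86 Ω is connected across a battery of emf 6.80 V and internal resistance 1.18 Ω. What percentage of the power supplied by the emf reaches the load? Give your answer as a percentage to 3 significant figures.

76.6 %

The source delivers εI, of which I²R reaches the load and I²r is lost; since I is common, η = R/(R+r).
η = R / (R + r) = 3.86 / (3.86 + 1.18) = 0.7659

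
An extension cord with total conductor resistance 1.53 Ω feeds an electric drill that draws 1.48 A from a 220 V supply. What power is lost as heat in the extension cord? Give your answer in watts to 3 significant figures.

3.35 W

Line loss is just I²R for the cable — we know both I and R_line directly.
The extension cord carries the full 1.48 A.
P_line = I² R_line = (1.480)² × 1.53 = 3.351 W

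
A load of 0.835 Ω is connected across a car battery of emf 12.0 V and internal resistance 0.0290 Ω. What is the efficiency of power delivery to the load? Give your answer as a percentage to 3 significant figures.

Efficiency is P_load / P_total. With a series r and R sharing the same I, P = I²R for each, so η = R/(R+r).
η = R / (R + r) = 0.835 / (0.835 + 0.0290) = 0.9664

96.6 %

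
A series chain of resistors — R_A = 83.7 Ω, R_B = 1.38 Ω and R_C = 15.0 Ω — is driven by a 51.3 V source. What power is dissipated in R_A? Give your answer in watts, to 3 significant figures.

The current is common to all series resistors; compute it, then apply P = I²R for the target.
R_total = 83.7 + 1.38 + 15.0 = 100.1 Ω
I = V / R_total = 51.3 / 100.1 = 0.5126 A
P_R_A = I² × R_A = (0.5126)² × 83.7 = 21.99 W

22.0 W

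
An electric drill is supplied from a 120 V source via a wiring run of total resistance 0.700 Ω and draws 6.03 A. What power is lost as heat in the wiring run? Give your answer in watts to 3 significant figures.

Line loss is just I²R for the cable — we know both I and R_line directly.
The wiring run carries the full 6.03 A.
P_line = I² R_line = (6.030)² × 0.700 = 25.45 W

25.5 W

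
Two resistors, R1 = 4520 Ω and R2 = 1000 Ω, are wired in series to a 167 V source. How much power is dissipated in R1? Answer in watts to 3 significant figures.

Since the resistors are in series they all carry the loop current I = V/R_total; the power in any one is I²R.
R_total = 4520 + 1000 = 5520 Ω
I = V / R_total = 167 / 5520 = 0.03025 A
P_R1 = I² × R1 = (0.03025)² × 4520 = 4.137 W

4.14 W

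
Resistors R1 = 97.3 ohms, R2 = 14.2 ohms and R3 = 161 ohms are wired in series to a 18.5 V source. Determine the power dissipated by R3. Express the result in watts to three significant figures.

0.742 W

Since the resistors are in series they all carry the loop current I = V/R_total; the power in any one is I²R.
R_total = 97.3 + 14.2 + 161 = 272.5 Ω
I = V / R_total = 18.5 / 272.5 = 0.06789 A
P_R3 = I² × R3 = (0.06789)² × 161 = 0.7421 W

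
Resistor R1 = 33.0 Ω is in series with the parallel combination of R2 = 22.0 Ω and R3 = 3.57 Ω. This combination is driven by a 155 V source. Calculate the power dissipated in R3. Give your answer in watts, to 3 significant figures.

48.8 W

First combine the parallel branches into one equivalent R_p, then R1 + R_p is a series pair.
R_p = (22.0×3.57)/(22.0+3.57) = 3.072 Ω
R_total = 33.0 + 3.072 = 36.07 Ω
I = V / R_total = 155 / 36.07 = 4.297 A
Voltage across the parallel pair: V_p = I × R_p = 4.297 × 3.072 = 13.20 V
With V_p across R3, its power is V_p²/R3.
P_R3 = (13.20)² / 3.57 = 48.80 W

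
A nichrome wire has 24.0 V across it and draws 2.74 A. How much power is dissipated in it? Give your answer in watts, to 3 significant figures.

65.8 W

Since both terminal voltage and current are stated, P = V I gives the power in one step.
P = 24.0 V × 2.740 A = 65.76 W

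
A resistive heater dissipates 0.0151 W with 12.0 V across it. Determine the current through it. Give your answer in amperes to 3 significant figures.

The two known quantities fix the third via I = P / V.
I = 0.0151 / 12.0 = 0.001258 A

0.00126 A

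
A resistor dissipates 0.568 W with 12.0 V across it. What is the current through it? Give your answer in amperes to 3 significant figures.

0.0473 A

Rearranging the power relation for the two known quantities gives I = P / V.
I = 0.568 / 12.0 = 0.04733 A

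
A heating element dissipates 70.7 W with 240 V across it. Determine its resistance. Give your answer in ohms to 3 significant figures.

815 Ω

Inverting the appropriate power form: R = V² / P.
R = (240)² / 70.7 = 814.7 Ω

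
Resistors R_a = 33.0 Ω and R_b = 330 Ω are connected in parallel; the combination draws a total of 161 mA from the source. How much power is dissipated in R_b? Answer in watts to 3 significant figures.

0.0707 W

Only the total current is stated, so first find the parallel equivalent to get the voltage across the combination.
1/R_eq = 1/33.0 + 1/330 ⇒ R_eq = 30.00 Ω
V = I_total × R_eq = 0.1610 × 30.00 = 4.830 V
P_R_b = V² / R_b = (4.830)² / 330 = 0.07069 W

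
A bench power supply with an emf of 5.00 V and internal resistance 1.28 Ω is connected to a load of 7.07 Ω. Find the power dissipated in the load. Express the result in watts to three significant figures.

2.54 W

Load and internal resistance form a series loop — compute the loop current, then the load power via I²R.
I = ε / (r + R) = 5.00 / (1.28 + 7.07) = 0.5988 A
P_load = I² R = (0.5988)² × 7.07 = 2.535 W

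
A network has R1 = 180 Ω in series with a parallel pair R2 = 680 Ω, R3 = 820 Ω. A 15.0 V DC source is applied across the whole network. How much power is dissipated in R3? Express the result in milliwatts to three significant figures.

Collapse R2‖R3 to a single equivalent, reducing the network to two series elements.
R_p = (680×820)/(680+820) = 371.7 Ω
R_total = 180 + 371.7 = 551.7 Ω
I = V / R_total = 15.0 / 551.7 = 0.02719 A
Voltage across the parallel pair: V_p = I × R_p = 0.02719 × 371.7 = 10.11 V
R3 sees V_p directly, so P = V_p² / R3.
P_R3 = (10.11)² / 820 = 0.1246 W

125 mW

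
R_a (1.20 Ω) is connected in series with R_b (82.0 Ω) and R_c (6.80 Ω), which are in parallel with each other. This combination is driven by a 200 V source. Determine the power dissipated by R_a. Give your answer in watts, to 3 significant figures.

Collapse R_b‖R_c to a single equivalent, reducing the network to two series elements.
R_p = (82.0×6.80)/(82.0+6.80) = 6.279 Ω
R_total = 1.20 + 6.279 = 7.479 Ω
I = V / R_total = 200 / 7.479 = 26.74 A
R_a carries the full series current, so P = I²R.
P_R_a = (26.74)² × 1.20 = 858.1 W

858 W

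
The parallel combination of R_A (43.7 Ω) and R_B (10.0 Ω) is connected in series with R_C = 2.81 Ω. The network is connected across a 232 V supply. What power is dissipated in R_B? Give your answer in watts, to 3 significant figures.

Combine R_A and R_B into their parallel equivalent first, reducing the network to two series resistors.
R_p = (43.7×10.0)/(43.7+10.0) = 8.138 Ω
R_total = R_p + 2.81 = 8.138 + 2.81 = 10.95 Ω
I = V / R_total = 232 / 10.95 = 21.19 A
Voltage across the parallel pair: V_p = I × R_p = 21.19 × 8.138 = 172.5 V
R_B has V_p across it, so P = V_p²/R_B.
P_R_B = (172.5)² / 10.0 = 2974 W

2970 W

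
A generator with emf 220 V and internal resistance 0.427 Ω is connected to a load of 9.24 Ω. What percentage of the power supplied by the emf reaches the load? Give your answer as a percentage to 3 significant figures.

The source delivers εI, of which I²R reaches the load and I²r is lost; since I is common, η = R/(R+r).
η = R / (R + r) = 9.24 / (9.24 + 0.427) = 0.9558

95.6 %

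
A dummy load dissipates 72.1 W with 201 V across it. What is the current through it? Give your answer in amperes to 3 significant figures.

Inverting the appropriate power form: I = P / V.
I = 72.1 / 201 = 0.3587 A

0.359 A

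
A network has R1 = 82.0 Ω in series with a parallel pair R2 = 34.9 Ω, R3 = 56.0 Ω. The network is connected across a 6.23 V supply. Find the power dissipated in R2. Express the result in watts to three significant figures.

Replace R2 and R3 with their parallel equivalent so the circuit becomes R1 in series with R_p.
R_p = (34.9×56.0)/(34.9+56.0) = 21.50 Ω
R_total = 82.0 + 21.50 = 103.5 Ω
I = V / R_total = 6.23 / 103.5 = 0.06019 A
Voltage across the parallel pair: V_p = I × R_p = 0.06019 × 21.50 = 1.294 V
R2 sees V_p directly, so P = V_p² / R2.
P_R2 = (1.294)² / 34.9 = 0.04799 W

0.0480 W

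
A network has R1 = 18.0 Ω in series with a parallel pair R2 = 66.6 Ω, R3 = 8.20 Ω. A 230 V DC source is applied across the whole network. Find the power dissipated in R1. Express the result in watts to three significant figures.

Replace R2 and R3 with their parallel equivalent so the circuit becomes R1 in series with R_p.
R_p = (66.6×8.20)/(66.6+8.20) = 7.301 Ω
R_total = 18.0 + 7.301 = 25.30 Ω
I = V / R_total = 230 / 25.30 = 9.091 A
The full supply current passes through R1: P = I²R.
P_R1 = (9.091)² × 18.0 = 1487 W

1490 W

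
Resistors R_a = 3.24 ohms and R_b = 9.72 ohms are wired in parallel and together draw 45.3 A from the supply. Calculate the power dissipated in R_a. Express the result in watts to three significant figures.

3740 W

We need the common branch voltage; get it from I_total × R_eq, then P = V²/R for the branch.
1/R_eq = 1/3.24 + 1/9.72 ⇒ R_eq = 2.430 Ω
V = I_total × R_eq = 45.30 × 2.430 = 110.1 V
P_R_a = V² / R_a = (110.1)² / 3.24 = 3740 W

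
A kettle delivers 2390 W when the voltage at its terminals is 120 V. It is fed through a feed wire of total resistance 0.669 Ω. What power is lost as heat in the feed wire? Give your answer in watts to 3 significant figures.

265 W

Only the current and the line resistance are needed for the I²R loss.
I = P / V = 2390 / 120 = 19.92 A through the feed wire.
P_line = I² R_line = (19.92)² × 0.669 = 265.4 W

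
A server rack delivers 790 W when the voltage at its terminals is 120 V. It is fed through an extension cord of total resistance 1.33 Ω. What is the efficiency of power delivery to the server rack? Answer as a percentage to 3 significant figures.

93.2 %

I = P / V = 790 / 120 = 6.583 A through the extension cord.
P_line = I² R_line = (6.583)² × 1.33 = 57.64 W
P_source = P_load + P_line = 790.0 + 57.64 = 847.6 W
η = P_load / P_source = 790.0 / 847.6 = 0.9320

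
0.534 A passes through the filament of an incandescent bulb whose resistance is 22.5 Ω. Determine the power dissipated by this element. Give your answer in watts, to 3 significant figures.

6.42 W

Knowing I and R, the power is just I²R — no need to find V first.
P = (0.5340 A)² × 22.5 Ω = 6.416 W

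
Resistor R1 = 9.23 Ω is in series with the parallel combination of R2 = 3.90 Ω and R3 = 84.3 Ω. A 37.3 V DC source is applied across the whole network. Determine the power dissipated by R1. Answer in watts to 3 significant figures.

Reduce the parallel pair to R_p first; the network is then a simple series string.
R_p = (3.90×84.3)/(3.90+84.3) = 3.728 Ω
R_total = 9.23 + 3.728 = 12.96 Ω
I = V / R_total = 37.3 / 12.96 = 2.879 A
The full supply current passes through R1: P = I²R.
P_R1 = (2.879)² × 9.23 = 76.48 W

76.5 W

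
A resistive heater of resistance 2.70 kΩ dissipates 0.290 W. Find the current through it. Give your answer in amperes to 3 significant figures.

0.0104 A

The two known quantities fix the third via I = √(P / R).
I = √(0.290 / 2700) = 0.01036 A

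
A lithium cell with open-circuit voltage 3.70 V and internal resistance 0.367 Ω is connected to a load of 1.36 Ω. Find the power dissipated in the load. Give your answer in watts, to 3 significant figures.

Load and internal resistance form a series loop — compute the loop current, then the load power via I²R.
I = ε / (r + R) = 3.70 / (0.367 + 1.36) = 2.142 A
P_load = I² R = (2.142)² × 1.36 = 6.242 W

6.24 W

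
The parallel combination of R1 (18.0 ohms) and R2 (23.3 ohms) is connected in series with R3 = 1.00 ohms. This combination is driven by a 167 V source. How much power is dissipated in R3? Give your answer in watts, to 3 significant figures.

224 W

Collapse the R1‖R2 pair into one equivalent R_p; then R_p and R3 form a series string.
R_p = (18.0×23.3)/(18.0+23.3) = 10.15 Ω
R_total = R_p + 1.00 = 10.15 + 1.00 = 11.15 Ω
I = V / R_total = 167 / 11.15 = 14.97 A
All the supply current flows through R3; use P = I²R3.
P_R3 = (14.97)² × 1.00 = 224.1 W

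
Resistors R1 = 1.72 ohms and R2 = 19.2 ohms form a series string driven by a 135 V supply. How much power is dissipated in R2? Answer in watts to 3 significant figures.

800 W

In a series string the same current flows through every resistor — find that current, then P = I²R for the one we want.
R_total = 1.72 + 19.2 = 20.92 Ω
I = V / R_total = 135 / 20.92 = 6.453 A
P_R2 = I² × R2 = (6.453)² × 19.2 = 799.5 W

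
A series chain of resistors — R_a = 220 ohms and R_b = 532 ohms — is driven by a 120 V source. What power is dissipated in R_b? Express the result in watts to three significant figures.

Since the resistors are in series they all carry the loop current I = V/R_total; the power in any one is I²R.
R_total = 220 + 532 = 752.0 Ω
I = V / R_total = 120 / 752.0 = 0.1596 A
P_R_b = I² × R_b = (0.1596)² × 532 = 13.55 W

13.5 W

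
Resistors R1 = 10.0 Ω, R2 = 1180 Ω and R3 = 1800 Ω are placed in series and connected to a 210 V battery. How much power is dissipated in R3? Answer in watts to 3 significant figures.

In a series string the same current flows through every resistor — find that current, then P = I²R for the one we want.
R_total = 10.0 + 1180 + 1800 = 2990 Ω
I = V / R_total = 210 / 2990 = 0.07023 A
P_R3 = I² × R3 = (0.07023)² × 1800 = 8.879 W

8.88 W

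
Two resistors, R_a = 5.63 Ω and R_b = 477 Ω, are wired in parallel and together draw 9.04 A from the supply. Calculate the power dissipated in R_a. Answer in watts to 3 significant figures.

449 W

Only the total current is stated, so first find the parallel equivalent to get the voltage across the combination.
1/R_eq = 1/5.63 + 1/477 ⇒ R_eq = 5.564 Ω
V = I_total × R_eq = 9.040 × 5.564 = 50.30 V
P_R_a = V² / R_a = (50.30)² / 5.63 = 449.4 W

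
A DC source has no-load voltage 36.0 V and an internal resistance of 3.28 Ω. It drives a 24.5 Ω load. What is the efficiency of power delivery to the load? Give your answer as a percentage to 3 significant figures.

Efficiency is P_load / P_total. With a series r and R sharing the same I, P = I²R for each, so η = R/(R+r).
η = R / (R + r) = 24.5 / (24.5 + 3.28) = 0.8819

88.2 %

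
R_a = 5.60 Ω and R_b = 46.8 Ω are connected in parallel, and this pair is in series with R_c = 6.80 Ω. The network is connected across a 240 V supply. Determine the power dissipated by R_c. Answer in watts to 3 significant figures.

2810 W

Collapse the R_a‖R_b pair into one equivalent R_p; then R_p and R_c form a series string.
R_p = (5.60×46.8)/(5.60+46.8) = 5.002 Ω
R_total = R_p + 6.80 = 5.002 + 6.80 = 11.80 Ω
I = V / R_total = 240 / 11.80 = 20.34 A
R_c is the series element, so its power is I²R.
P_R_c = (20.34)² × 6.80 = 2812 W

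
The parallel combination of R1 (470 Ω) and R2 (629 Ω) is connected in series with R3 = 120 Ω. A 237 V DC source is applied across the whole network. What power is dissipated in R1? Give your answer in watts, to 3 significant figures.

57.1 W

First find R_p for the parallel pair, then treat R_p + R3 as a series loop.
R_p = (470×629)/(470+629) = 269.0 Ω
R_total = R_p + 120 = 269.0 + 120 = 389.0 Ω
I = V / R_total = 237 / 389.0 = 0.6093 A
Voltage across the parallel pair: V_p = I × R_p = 0.6093 × 269.0 = 163.9 V
Use P = V²/R for R1 with V = V_p.
P_R1 = (163.9)² / 470 = 57.15 W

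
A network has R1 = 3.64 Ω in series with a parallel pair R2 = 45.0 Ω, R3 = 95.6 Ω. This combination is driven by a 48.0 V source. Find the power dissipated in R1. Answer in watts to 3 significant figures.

7.15 W

Replace R2 and R3 with their parallel equivalent so the circuit becomes R1 in series with R_p.
R_p = (45.0×95.6)/(45.0+95.6) = 30.60 Ω
R_total = 3.64 + 30.60 = 34.24 Ω
I = V / R_total = 48.0 / 34.24 = 1.402 A
All the current flows through R1; use P = I²R.
P_R1 = (1.402)² × 3.64 = 7.155 W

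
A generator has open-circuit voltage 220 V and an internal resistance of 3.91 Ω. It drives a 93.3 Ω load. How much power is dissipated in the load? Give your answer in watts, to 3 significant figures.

478 W

Load and internal resistance form a series loop — compute the loop current, then the load power via I²R.
I = ε / (r + R) = 220 / (3.91 + 93.3) = 2.263 A
P_load = I² R = (2.263)² × 93.3 = 477.9 W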